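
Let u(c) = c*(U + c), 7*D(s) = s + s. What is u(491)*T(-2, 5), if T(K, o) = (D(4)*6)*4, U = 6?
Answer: 6693312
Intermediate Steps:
D(s) = 2*s/7 (D(s) = (s + s)/7 = (2*s)/7 = 2*s/7)
T(K, o) = 192/7 (T(K, o) = (((2/7)*4)*6)*4 = ((8/7)*6)*4 = (48/7)*4 = 192/7)
u(c) = c*(6 + c)
u(491)*T(-2, 5) = (491*(6 + 491))*(192/7) = (491*497)*(192/7) = 244027*(192/7) = 6693312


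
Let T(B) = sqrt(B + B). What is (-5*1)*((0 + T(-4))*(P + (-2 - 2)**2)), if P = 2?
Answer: -180*I*sqrt(2) ≈ -254.56*I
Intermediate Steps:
T(B) = sqrt(2)*sqrt(B) (T(B) = sqrt(2*B) = sqrt(2)*sqrt(B))
(-5*1)*((0 + T(-4))*(P + (-2 - 2)**2)) = (-5*1)*((0 + sqrt(2)*sqrt(-4))*(2 + (-2 - 2)**2)) = -5*(0 + sqrt(2)*(2*I))*(2 + (-4)**2) = -5*(0 + 2*I*sqrt(2))*(2 + 16) = -5*2*I*sqrt(2)*18 = -180*I*sqrt(2)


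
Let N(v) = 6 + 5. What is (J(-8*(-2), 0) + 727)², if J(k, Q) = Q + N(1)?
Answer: 544644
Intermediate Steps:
N(v) = 11
J(k, Q) = 11 + Q (J(k, Q) = Q + 11 = 11 + Q)
(J(-8*(-2), 0) + 727)² = ((11 + 0) + 727)² = (11 + 727)² = 738² = 544644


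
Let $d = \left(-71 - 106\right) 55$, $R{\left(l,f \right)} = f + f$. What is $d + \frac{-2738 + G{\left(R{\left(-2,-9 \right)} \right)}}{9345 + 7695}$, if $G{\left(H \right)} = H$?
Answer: $- \frac{41471789}{4260} \approx -9735.2$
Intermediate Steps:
$R{\left(l,f \right)} = 2 f$
$d = -9735$ ($d = \left(-177\right) 55 = -9735$)
$d + \frac{-2738 + G{\left(R{\left(-2,-9 \right)} \right)}}{9345 + 7695} = -9735 + \frac{-2738 + 2 \left(-9\right)}{9345 + 7695} = -9735 + \frac{-2738 - 18}{17040} = -9735 - \frac{689}{4260} = - \frac{41471789}{4260}$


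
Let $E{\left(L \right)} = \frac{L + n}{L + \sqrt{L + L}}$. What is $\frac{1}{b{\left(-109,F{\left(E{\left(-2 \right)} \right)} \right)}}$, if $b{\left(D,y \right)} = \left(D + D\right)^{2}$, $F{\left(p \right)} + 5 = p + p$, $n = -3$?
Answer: $\frac{1}{47524} \approx 2.1042 \cdot 10^{-5}$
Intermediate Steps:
$E{\left(L \right)} = \frac{-3 + L}{L + \sqrt{2} \sqrt{L}}$ ($E{\left(L \right)} = \frac{L - 3}{L + \sqrt{L + L}} = \frac{-3 + L}{L + \sqrt{2 L}} = \frac{-3 + L}{L + \sqrt{2} \sqrt{L}}$)
$F{\left(p \right)} = -5 + 2 p$ ($F{\left(p \right)} = -5 + \left(p + p\right) = -5 + 2 p$)
$b{\left(D,y \right)} = 4 D^{2}$ ($b{\left(D,y \right)} = \left(2 D\right)^{2} = 4 D^{2}$)
$\frac{1}{b{\left(-109,F{\left(E{\left(-2 \right)} \right)} \right)}} = \frac{1}{4 \left(-109\right)^{2}} = \frac{1}{4 \cdot 11881} = \frac{1}{47524}$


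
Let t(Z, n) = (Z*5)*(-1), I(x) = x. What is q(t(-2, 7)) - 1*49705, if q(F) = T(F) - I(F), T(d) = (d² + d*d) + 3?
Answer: -49512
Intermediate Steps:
T(d) = 3 + 2*d² (T(d) = (d² + d²) + 3 = 2*d² + 3 = 3 + 2*d²)
t(Z, n) = -5*Z (t(Z, n) = (5*Z)*(-1) = -5*Z)
q(F) = 3 - F + 2*F² (q(F) = (3 + 2*F²) - F = 3 - F + 2*F²)
q(t(-2, 7)) - 1*49705 = (3 - (-5)*(-2) + 2*(-5*(-2))²) - 1*49705 = (3 - 1*10 + 2*10²) - 49705 = (3 - 10 + 2*100) - 49705 = (3 - 10 + 200) - 49705 = 193 - 49705 = -49512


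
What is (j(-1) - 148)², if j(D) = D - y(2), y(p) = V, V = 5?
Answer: 23716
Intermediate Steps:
y(p) = 5
j(D) = -5 + D (j(D) = D - 1*5 = D - 5 = -5 + D)
(j(-1) - 148)² = ((-5 - 1) - 148)² = (-6 - 148)² = (-154)² = 23716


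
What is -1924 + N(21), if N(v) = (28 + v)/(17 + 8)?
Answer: -48051/25 ≈ -1922.0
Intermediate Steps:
N(v) = 28/25 + v/25 (N(v) = (28 + v)/25 = (28 + v)*(1/25) = 28/25 + v/25)
-1924 + N(21) = -1924 + (28/25 + (1/25)*21) = -1924 + (28/25 + 21/25) = -1924 + 49/25 = -48051/25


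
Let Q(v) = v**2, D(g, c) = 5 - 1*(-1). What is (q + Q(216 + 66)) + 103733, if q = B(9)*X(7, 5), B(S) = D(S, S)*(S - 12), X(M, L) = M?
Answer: 183131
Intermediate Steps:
D(g, c) = 6 (D(g, c) = 5 + 1 = 6)
B(S) = -72 + 6*S (B(S) = 6*(S - 12) = 6*(-12 + S) = -72 + 6*S)
q = -126 (q = (-72 + 6*9)*7 = (-72 + 54)*7 = -18*7 = -126)
(q + Q(216 + 66)) + 103733 = (-126 + (216 + 66)**2) + 103733 = (-126 + 282**2) + 103733 = (-126 + 79524) + 103733 = 79398 + 103733 = 183131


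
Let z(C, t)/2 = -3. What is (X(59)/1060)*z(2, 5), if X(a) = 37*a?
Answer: -6549/530 ≈ -12.357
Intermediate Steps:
z(C, t) = -6 (z(C, t) = 2*(-3) = -6)
(X(59)/1060)*z(2, 5) = ((37*59)/1060)*(-6) = (2183*(1/1060))*(-6) = (2183/1060)*(-6) = -6549/530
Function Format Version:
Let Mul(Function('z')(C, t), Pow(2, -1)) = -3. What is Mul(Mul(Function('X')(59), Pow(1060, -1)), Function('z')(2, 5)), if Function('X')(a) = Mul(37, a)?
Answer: Rational(-6549, 530) ≈ -12.357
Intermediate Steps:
Function('z')(C, t) = -6 (Function('z')(C, t) = Mul(2, -3) = -6)
Mul(Mul(Function('X')(59), Pow(1060, -1)), Function('z')(2, 5)) = Mul(Mul(Mul(37, 59), Pow(1060, -1)), -6) = Mul(Mul(2183, Rational(1, 1060)), -6) = Mul(Rational(2183, 1060), -6) = Rational(-6549, 530)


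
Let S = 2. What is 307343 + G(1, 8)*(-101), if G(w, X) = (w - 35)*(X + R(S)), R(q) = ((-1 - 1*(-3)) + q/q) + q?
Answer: 351985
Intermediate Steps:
R(q) = 3 + q (R(q) = ((-1 + 3) + 1) + q = (2 + 1) + q = 3 + q)
G(w, X) = (-35 + w)*(5 + X) (G(w, X) = (w - 35)*(X + (3 + 2)) = (-35 + w)*(X + 5) = (-35 + w)*(5 + X))
307343 + G(1, 8)*(-101) = 307343 + (-175 - 35*8 + 5*1 + 8*1)*(-101) = 307343 + (-175 - 280 + 5 + 8)*(-101) = 307343 - 442*(-101) = 307343 + 44642 = 351985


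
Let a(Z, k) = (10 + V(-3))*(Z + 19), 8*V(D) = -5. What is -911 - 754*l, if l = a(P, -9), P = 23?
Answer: -595597/2 ≈ -2.9780e+5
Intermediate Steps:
V(D) = -5/8 (V(D) = (⅛)*(-5) = -5/8)
a(Z, k) = 1425/8 + 75*Z/8 (a(Z, k) = (10 - 5/8)*(Z + 19) = 75*(19 + Z)/8 = 1425/8 + 75*Z/8)
l = 1575/4 (l = 1425/8 + (75/8)*23 = 1425/8 + 1725/8 = 1575/4 ≈ 393.75)
-911 - 754*l = -911 - 754*1575/4 = -911 - 593775/2 = -595597/2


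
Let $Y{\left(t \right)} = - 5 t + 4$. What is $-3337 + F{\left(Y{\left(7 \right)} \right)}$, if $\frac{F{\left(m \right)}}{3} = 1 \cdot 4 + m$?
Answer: $-3418$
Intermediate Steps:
$Y{\left(t \right)} = 4 - 5 t$
$F{\left(m \right)} = 12 + 3 m$ ($F{\left(m \right)} = 3 \left(1 \cdot 4 + m\right) = 3 \left(4 + m\right) = 12 + 3 m$)
$-3337 + F{\left(Y{\left(7 \right)} \right)} = -3337 + \left(12 + 3 \left(4 - 35\right)\right) = -3337 + \left(12 + 3 \left(-31\right)\right) = -3337 + \left(12 - 93\right) = -3337 - 81 = -3418$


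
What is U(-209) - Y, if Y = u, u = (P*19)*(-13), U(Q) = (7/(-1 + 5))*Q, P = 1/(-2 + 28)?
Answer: -1425/4 ≈ -356.25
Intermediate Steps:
P = 1/26 ≈ 0.038462
U(Q) = 7*Q/4 (U(Q) = (7/4)*Q = ((¼)*7)*Q = 7*Q/4)
u = -19/2 (u = ((1/26)*19)*(-13) = (19/26)*(-13) = -19/2 ≈ -9.5000)
Y = -19/2 ≈ -9.5000
U(-209) - Y = (7/4)*(-209) - 1*(-19/2) = -1463/4 + 19/2 = -1425/4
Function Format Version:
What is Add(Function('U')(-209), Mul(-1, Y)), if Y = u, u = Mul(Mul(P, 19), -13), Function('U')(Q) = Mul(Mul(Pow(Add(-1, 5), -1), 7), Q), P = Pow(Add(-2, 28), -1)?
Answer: Rational(-1425, 4) ≈ -356.25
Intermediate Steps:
P = Rational(1, 26) (P = Pow(26, -1) = Rational(1, 26) ≈ 0.038462)
Function('U')(Q) = Mul(Rational(7, 4), Q) (Function('U')(Q) = Mul(Mul(Pow(4, -1), 7), Q) = Mul(Mul(Rational(1, 4), 7), Q) = Mul(Rational(7, 4), Q))
u = Rational(-19, 2) (u = Mul(Mul(Rational(1, 26), 19), -13) = Mul(Rational(19, 26), -13) = Rational(-19, 2) ≈ -9.5000)
Y = Rational(-19, 2) ≈ -9.5000
Add(Function('U')(-209), Mul(-1, Y)) = Add(Mul(Rational(7, 4), -209), Mul(-1, Rational(-19, 2))) = Add(Rational(-1463, 4), Rational(19, 2)) = Rational(-1425, 4)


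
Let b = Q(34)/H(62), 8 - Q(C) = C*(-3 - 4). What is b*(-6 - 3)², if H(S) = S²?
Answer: 9963/1922 ≈ 5.1837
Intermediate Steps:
Q(C) = 8 + 7*C (Q(C) = 8 - C*(-3 - 4) = 8 - C*(-7) = 8 - (-7)*C = 8 + 7*C)
b = 123/1922 (b = (8 + 7*34)/(62²) = (8 + 238)/3844 = 246*(1/3844) = 123/1922 ≈ 0.063996)
b*(-6 - 3)² = 123*(-6 - 3)²/1922 = (123/1922)*(-9)² = (123/1922)*81 = 9963/1922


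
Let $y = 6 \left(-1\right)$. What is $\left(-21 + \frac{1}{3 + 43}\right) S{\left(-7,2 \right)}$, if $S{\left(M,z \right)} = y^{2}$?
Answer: $- \frac{17370}{23} \approx -755.22$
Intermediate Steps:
$y = -6$
$S{\left(M,z \right)} = 36$ ($S{\left(M,z \right)} = \left(-6\right)^{2} = 36$)
$\left(-21 + \frac{1}{3 + 43}\right) S{\left(-7,2 \right)} = \left(-21 + \frac{1}{3 + 43}\right) 36 = \left(-21 + \frac{1}{46}\right) 36 = \left(- \frac{965}{46}\right) 36 = - \frac{17370}{23}$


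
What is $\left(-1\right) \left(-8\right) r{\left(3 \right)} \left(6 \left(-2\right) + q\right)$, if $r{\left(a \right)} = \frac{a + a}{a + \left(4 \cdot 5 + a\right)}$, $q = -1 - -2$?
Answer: $- \frac{264}{13} \approx -20.308$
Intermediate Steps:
$q = 1$ ($q = -1 + 2 = 1$)
$r{\left(a \right)} = \frac{2 a}{20 + 2 a}$ ($r{\left(a \right)} = \frac{2 a}{a + \left(20 + a\right)} = \frac{2 a}{20 + 2 a}$)
$\left(-1\right) \left(-8\right) r{\left(3 \right)} \left(6 \left(-2\right) + q\right) = \left(-1\right) \left(-8\right) \frac{3}{10 + 3} \left(6 \left(-2\right) + 1\right) = 8 \cdot \frac{3}{13} \left(-12 + 1\right) = 8 \cdot 3 \cdot \frac{1}{13} \left(-11\right) = 8 \cdot \frac{3}{13} \left(-11\right) = \frac{24}{13} \left(-11\right) = - \frac{264}{13}$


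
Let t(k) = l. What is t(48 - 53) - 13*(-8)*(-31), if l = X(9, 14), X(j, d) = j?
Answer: -3215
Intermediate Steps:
l = 9
t(k) = 9
t(48 - 53) - 13*(-8)*(-31) = 9 - 13*(-8)*(-31) = 9 - (-104)*(-31) = 9 - 1*3224 = 9 - 3224 = -3215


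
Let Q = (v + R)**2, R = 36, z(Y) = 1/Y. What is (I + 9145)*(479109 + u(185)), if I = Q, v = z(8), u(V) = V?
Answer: 160276153247/32 ≈ 5.0086e+9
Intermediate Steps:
v = 1/8 ≈ 0.12500
Q = 83521/64 (Q = (1/8 + 36)**2 = (289/8)**2 = 83521/64 ≈ 1305.0)
I = 83521/64 ≈ 1305.0
(I + 9145)*(479109 + u(185)) = (83521/64 + 9145)*(479109 + 185) = (668801/64)*479294 = 160276153247/32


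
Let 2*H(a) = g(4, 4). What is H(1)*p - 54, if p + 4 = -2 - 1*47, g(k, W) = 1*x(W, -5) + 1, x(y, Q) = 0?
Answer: -161/2 ≈ -80.500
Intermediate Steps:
g(k, W) = 1 (g(k, W) = 1*0 + 1 = 0 + 1 = 1)
p = -53 (p = -4 + (-2 - 1*47) = -4 + (-2 - 47) = -4 - 49 = -53)
H(a) = ½ (H(a) = (½)*1 = ½)
H(1)*p - 54 = (½)*(-53) - 54 = -53/2 - 54 = -161/2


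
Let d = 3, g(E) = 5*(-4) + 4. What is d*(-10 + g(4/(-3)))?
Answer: -78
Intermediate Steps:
g(E) = -16 (g(E) = -20 + 4 = -16)
d*(-10 + g(4/(-3))) = 3*(-10 - 16) = 3*(-26) = -78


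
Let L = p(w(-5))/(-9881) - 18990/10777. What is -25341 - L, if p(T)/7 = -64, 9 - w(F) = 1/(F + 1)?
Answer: -2698317863023/106487537 ≈ -25339.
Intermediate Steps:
w(F) = 9 - 1/(1 + F) (w(F) = 9 - 1/(F + 1) = 9 - 1/(1 + F))
p(T) = -448 (p(T) = 7*(-64) = -448)
L = -182812094/106487537 (L = -448/(-9881) - 18990/10777 = -448*(-1/9881) - 18990*1/10777 = 448/9881 - 18990/10777 = -182812094/106487537 ≈ -1.7167)
-25341 - L = -25341 - 1*(-182812094/106487537) = -25341 + 182812094/106487537 = -2698317863023/106487537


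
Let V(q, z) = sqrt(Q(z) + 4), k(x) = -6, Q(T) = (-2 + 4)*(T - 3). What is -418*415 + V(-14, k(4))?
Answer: -173470 + I*sqrt(14) ≈ -1.7347e+5 + 3.7417*I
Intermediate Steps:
Q(T) = -6 + 2*T (Q(T) = 2*(-3 + T) = -6 + 2*T)
V(q, z) = sqrt(-2 + 2*z) (V(q, z) = sqrt((-6 + 2*z) + 4) = sqrt(-2 + 2*z))
-418*415 + V(-14, k(4)) = -418*415 + sqrt(-2 + 2*(-6)) = -173470 + sqrt(-2 - 12) = -173470 + sqrt(-14) = -173470 + I*sqrt(14)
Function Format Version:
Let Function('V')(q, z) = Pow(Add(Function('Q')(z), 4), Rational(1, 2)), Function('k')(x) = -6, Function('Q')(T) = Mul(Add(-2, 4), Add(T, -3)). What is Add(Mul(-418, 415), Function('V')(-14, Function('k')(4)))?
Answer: Add(-173470, Mul(I, Pow(14, Rational(1, 2)))) ≈ Add(-1.7347e+5, Mul(3.7417, I))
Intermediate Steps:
Function('Q')(T) = Add(-6, Mul(2, T)) (Function('Q')(T) = Mul(2, Add(-3, T)) = Add(-6, Mul(2, T)))
Function('V')(q, z) = Pow(Add(-2, Mul(2, z)), Rational(1, 2)) (Function('V')(q, z) = Pow(Add(Add(-6, Mul(2, z)), 4), Rational(1, 2)) = Pow(Add(-2, Mul(2, z)), Rational(1, 2)))
Add(Mul(-418, 415), Function('V')(-14, Function('k')(4))) = Add(Mul(-418, 415), Pow(Add(-2, Mul(2, -6)), Rational(1, 2))) = Add(-173470, Pow(Add(-2, -12), Rational(1, 2))) = Add(-173470, Pow(-14, Rational(1, 2))) = Add(-173470, Mul(I, Pow(14, Rational(1, 2))))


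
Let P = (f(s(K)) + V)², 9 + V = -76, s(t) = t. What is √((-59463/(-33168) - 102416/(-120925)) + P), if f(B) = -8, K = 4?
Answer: √80967474272447/96740 ≈ 93.014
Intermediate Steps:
V = -85 (V = -9 - 76 = -85)
P = 8649 (P = (-8 - 85)² = (-93)² = 8649)
√((-59463/(-33168) - 102416/(-120925)) + P) = √((-59463/(-33168) - 102416/(-120925)) + 8649) = √((-59463*(-1/33168) - 102416*(-1/120925)) + 8649) = √((19821/11056 + 102416/120925) + 8649) = √(5107331/1934800 + 8649) = √(16739192531/1934800) = √80967474272447/96740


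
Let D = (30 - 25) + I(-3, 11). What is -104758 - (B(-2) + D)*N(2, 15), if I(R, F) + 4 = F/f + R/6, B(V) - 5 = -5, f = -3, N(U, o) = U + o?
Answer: -628225/6 ≈ -1.0470e+5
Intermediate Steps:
B(V) = 0 (B(V) = 5 - 5 = 0)
I(R, F) = -4 - F/3 + R/6 (I(R, F) = -4 + (F/(-3) + R/6) = -4 + (F*(-⅓) + R*(⅙)) = -4 + (-F/3 + R/6) = -4 - F/3 + R/6)
D = -19/6 (D = (30 - 25) + (-4 - ⅓*11 + (⅙)*(-3)) = 5 + (-4 - 11/3 - ½) = 5 - 49/6 = -19/6 ≈ -3.1667)
-104758 - (B(-2) + D)*N(2, 15) = -104758 - (0 - 19/6)*(2 + 15) = -104758 - (-19)*17/6 = -104758 - 1*(-323/6) = -104758 + 323/6 = -628225/6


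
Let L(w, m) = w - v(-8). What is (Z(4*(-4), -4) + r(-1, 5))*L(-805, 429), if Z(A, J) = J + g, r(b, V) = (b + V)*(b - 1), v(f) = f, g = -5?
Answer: 13549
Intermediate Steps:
r(b, V) = (-1 + b)*(V + b) (r(b, V) = (V + b)*(-1 + b) = (-1 + b)*(V + b))
L(w, m) = 8 + w (L(w, m) = w - 1*(-8) = w + 8 = 8 + w)
Z(A, J) = -5 + J (Z(A, J) = J - 5 = -5 + J)
(Z(4*(-4), -4) + r(-1, 5))*L(-805, 429) = ((-5 - 4) + ((-1)**2 - 1*5 - 1*(-1) + 5*(-1)))*(8 - 805) = (-9 + (1 - 5 + 1 - 5))*(-797) = (-9 - 8)*(-797) = -17*(-797) = 13549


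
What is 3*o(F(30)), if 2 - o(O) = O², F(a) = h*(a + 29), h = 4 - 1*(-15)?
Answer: -3769917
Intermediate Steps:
h = 19 (h = 4 + 15 = 19)
F(a) = 551 + 19*a (F(a) = 19*(a + 29) = 19*(29 + a) = 551 + 19*a)
o(O) = 2 - O²
3*o(F(30)) = 3*(2 - (551 + 19*30)²) = 3*(2 - (551 + 570)²) = 3*(2 - 1*1121²) = 3*(2 - 1*1256641) = 3*(2 - 1256641) = 3*(-1256639) = -3769917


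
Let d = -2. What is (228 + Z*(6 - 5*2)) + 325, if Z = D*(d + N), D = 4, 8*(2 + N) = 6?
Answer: 605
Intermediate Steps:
N = -5/4 (N = -2 + (1/8)*6 = -2 + 3/4 = -5/4 ≈ -1.2500)
Z = -13 (Z = 4*(-2 - 5/4) = 4*(-13/4) = -13)
(228 + Z*(6 - 5*2)) + 325 = (228 - 13*(6 - 5*2)) + 325 = (228 - 13*(6 - 10)) + 325 = (228 - 13*(-4)) + 325 = (228 + 52) + 325 = 280 + 325 = 605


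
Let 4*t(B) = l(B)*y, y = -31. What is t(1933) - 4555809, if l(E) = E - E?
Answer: -4555809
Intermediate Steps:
l(E) = 0
t(B) = 0 (t(B) = (0*(-31))/4 = (1/4)*0 = 0)
t(1933) - 4555809 = 0 - 4555809 = -4555809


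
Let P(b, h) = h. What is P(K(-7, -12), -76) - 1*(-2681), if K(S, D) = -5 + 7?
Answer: 2605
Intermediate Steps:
K(S, D) = 2
P(K(-7, -12), -76) - 1*(-2681) = -76 - 1*(-2681) = -76 + 2681 = 2605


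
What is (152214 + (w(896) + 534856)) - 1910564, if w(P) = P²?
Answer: -420678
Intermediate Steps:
(152214 + (w(896) + 534856)) - 1910564 = (152214 + (896² + 534856)) - 1910564 = (152214 + (802816 + 534856)) - 1910564 = (152214 + 1337672) - 1910564 = 1489886 - 1910564 = -420678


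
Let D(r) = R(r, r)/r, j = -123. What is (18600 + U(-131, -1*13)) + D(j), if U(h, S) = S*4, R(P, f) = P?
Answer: 18549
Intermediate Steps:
D(r) = 1 (D(r) = r/r = 1)
U(h, S) = 4*S
(18600 + U(-131, -1*13)) + D(j) = (18600 + 4*(-1*13)) + 1 = (18600 + 4*(-13)) + 1 = (18600 - 52) + 1 = 18548 + 1 = 18549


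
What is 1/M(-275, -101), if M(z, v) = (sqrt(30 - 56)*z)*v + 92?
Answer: 46/10028862357 - 27775*I*sqrt(26)/20057724714 ≈ 4.5868e-9 - 7.0609e-6*I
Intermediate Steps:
M(z, v) = 92 + I*v*z*sqrt(26) (M(z, v) = (sqrt(-26)*z)*v + 92 = ((I*sqrt(26))*z)*v + 92 = (I*z*sqrt(26))*v + 92 = I*v*z*sqrt(26) + 92 = 92 + I*v*z*sqrt(26))
1/M(-275, -101) = 1/(92 + I*(-101)*(-275)*sqrt(26)) = 1/(92 + 27775*I*sqrt(26))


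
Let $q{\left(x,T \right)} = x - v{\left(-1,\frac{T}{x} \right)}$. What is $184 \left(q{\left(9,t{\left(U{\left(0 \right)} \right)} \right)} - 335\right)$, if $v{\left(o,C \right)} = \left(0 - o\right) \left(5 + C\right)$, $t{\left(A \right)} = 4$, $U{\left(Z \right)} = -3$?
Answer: $- \frac{548872}{9} \approx -60986.0$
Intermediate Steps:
$v{\left(o,C \right)} = - o \left(5 + C\right)$
$q{\left(x,T \right)} = -5 + x - \frac{T}{x}$ ($q{\left(x,T \right)} = x - \left(-1\right) \left(-1\right) \left(5 + \frac{T}{x}\right) = x - \left(5 + \frac{T}{x}\right) = -5 + x - \frac{T}{x}$)
$184 \left(q{\left(9,t{\left(U{\left(0 \right)} \right)} \right)} - 335\right) = 184 \left(\left(-5 + 9 - \frac{4}{9}\right) - 335\right) = 184 \left(\frac{32}{9} - 335\right) = 184 \left(- \frac{2983}{9}\right) = - \frac{548872}{9}$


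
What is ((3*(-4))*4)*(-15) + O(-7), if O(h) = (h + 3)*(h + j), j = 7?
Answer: 720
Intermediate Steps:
O(h) = (3 + h)*(7 + h) (O(h) = (h + 3)*(h + 7) = (3 + h)*(7 + h))
((3*(-4))*4)*(-15) + O(-7) = ((3*(-4))*4)*(-15) + (21 + (-7)**2 + 10*(-7)) = -12*4*(-15) + (21 + 49 - 70) = -48*(-15) + 0 = 720 + 0 = 720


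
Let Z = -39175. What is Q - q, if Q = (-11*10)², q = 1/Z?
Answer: 474017501/39175 ≈ 12100.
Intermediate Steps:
q = -1/39175 (q = 1/(-39175) = -1/39175 ≈ -2.5526e-5)
Q = 12100 (Q = (-110)² = 12100)
Q - q = 12100 - 1*(-1/39175) = 12100 + 1/39175 = 474017501/39175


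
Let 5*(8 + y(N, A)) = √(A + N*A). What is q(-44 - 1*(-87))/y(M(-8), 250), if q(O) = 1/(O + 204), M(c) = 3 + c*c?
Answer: 1/19019 + √170/76076 ≈ 0.00022397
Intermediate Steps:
M(c) = 3 + c²
q(O) = 1/(204 + O)
y(N, A) = -8 + √(A + A*N)/5 (y(N, A) = -8 + √(A + N*A)/5 = -8 + √(A + A*N)/5)
q(-44 - 1*(-87))/y(M(-8), 250) = 1/((204 + (-44 - 1*(-87)))*(-8 + √(250*(1 + (3 + (-8)²)))/5)) = 1/((204 + (-44 + 87))*(-8 + √(250*(1 + (3 + 64)))/5)) = 1/((204 + 43)*(-8 + √(250*(1 + 67))/5)) = 1/(247*(-8 + √(250*68)/5)) = 1/(247*(-8 + √17000/5)) = 1/(247*(-8 + (10*√170)/5)) = 1/(247*(-8 + 2*√170))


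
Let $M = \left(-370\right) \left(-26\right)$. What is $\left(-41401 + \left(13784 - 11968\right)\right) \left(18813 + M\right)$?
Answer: $-1125520305$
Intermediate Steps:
$M = 9620$
$\left(-41401 + \left(13784 - 11968\right)\right) \left(18813 + M\right) = \left(-41401 + \left(13784 - 11968\right)\right) \left(18813 + 9620\right) = \left(-41401 + 1816\right) 28433 = \left(-39585\right) 28433 = -1125520305$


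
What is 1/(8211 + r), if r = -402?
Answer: 1/7809 ≈ 0.00012806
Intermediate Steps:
1/(8211 + r) = 1/(8211 - 402) = 1/7809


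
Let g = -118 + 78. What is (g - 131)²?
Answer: 29241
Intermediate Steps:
g = -40
(g - 131)² = (-40 - 131)² = (-171)² = 29241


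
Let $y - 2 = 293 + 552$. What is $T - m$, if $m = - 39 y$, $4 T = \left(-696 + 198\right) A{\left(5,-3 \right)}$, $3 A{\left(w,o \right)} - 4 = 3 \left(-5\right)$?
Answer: $\frac{66979}{2} \approx 33490.0$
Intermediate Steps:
$A{\left(w,o \right)} = - \frac{11}{3}$ ($A{\left(w,o \right)} = \frac{4}{3} + \frac{3 \left(-5\right)}{3} = \frac{4}{3} + \frac{1}{3} \left(-15\right) = \frac{4}{3} - 5 = - \frac{11}{3}$)
$y = 847$ ($y = 2 + \left(293 + 552\right) = 2 + 845 = 847$)
$T = \frac{913}{2}$ ($T = \frac{\left(-696 + 198\right) \left(- \frac{11}{3}\right)}{4} = \frac{\left(-498\right) \left(- \frac{11}{3}\right)}{4} = \frac{1}{4} \cdot 1826 = \frac{913}{2} \approx 456.5$)
$m = -33033$ ($m = \left(-39\right) 847 = -33033$)
$T - m = \frac{913}{2} - -33033 = \frac{913}{2} + 33033 = \frac{66979}{2}$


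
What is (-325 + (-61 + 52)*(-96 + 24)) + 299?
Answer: 622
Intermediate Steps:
(-325 + (-61 + 52)*(-96 + 24)) + 299 = (-325 - 9*(-72)) + 299 = (-325 + 648) + 299 = 323 + 299 = 622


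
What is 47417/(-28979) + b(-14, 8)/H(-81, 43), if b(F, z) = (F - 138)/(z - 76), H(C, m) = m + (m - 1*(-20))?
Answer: -42172116/26110079 ≈ -1.6152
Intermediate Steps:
H(C, m) = 20 + 2*m (H(C, m) = m + (m + 20) = m + (20 + m) = 20 + 2*m)
b(F, z) = (-138 + F)/(-76 + z)
47417/(-28979) + b(-14, 8)/H(-81, 43) = 47417/(-28979) + ((-138 - 14)/(-76 + 8))/(20 + 2*43) = 47417*(-1/28979) + (-152/(-68))/(20 + 86) = -47417/28979 - 1/68*(-152)/106 = -47417/28979 + (38/17)*(1/106) = -47417/28979 + 19/901 = -42172116/26110079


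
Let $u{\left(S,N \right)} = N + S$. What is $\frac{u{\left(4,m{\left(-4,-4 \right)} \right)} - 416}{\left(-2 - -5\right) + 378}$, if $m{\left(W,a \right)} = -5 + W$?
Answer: $- \frac{421}{381} \approx -1.105$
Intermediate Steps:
$\frac{u{\left(4,m{\left(-4,-4 \right)} \right)} - 416}{\left(-2 - -5\right) + 378} = \frac{\left(\left(-5 - 4\right) + 4\right) - 416}{\left(-2 - -5\right) + 378} = \frac{\left(-9 + 4\right) - 416}{\left(-2 + 5\right) + 378} = \frac{-5 - 416}{3 + 378} = - \frac{421}{381}$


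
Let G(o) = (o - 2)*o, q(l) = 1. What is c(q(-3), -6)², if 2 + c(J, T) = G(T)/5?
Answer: 1444/25 ≈ 57.760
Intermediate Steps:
G(o) = o*(-2 + o) (G(o) = (-2 + o)*o = o*(-2 + o))
c(J, T) = -2 + T*(-2 + T)/5 (c(J, T) = -2 + (T*(-2 + T))/5 = -2 + (T*(-2 + T))*(⅕) = -2 + T*(-2 + T)/5)
c(q(-3), -6)² = (-2 + (⅕)*(-6)*(-2 - 6))² = (-2 + (⅕)*(-6)*(-8))² = (-2 + 48/5)² = (38/5)² = 1444/25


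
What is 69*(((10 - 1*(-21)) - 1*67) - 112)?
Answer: -10212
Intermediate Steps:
69*(((10 - 1*(-21)) - 1*67) - 112) = 69*(((10 + 21) - 67) - 112) = 69*((31 - 67) - 112) = 69*(-36 - 112) = 69*(-148) = -10212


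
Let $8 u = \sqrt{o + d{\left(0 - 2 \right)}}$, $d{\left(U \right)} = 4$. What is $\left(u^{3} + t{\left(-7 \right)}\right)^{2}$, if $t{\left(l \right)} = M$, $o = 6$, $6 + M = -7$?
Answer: $\frac{5537917}{32768} - \frac{65 \sqrt{10}}{128} \approx 167.4$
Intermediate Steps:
$M = -13$ ($M = -6 - 7 = -13$)
$t{\left(l \right)} = -13$
$u = \frac{\sqrt{10}}{8}$ ($u = \frac{\sqrt{6 + 4}}{8} = \frac{\sqrt{10}}{8} \approx 0.39528$)
$\left(u^{3} + t{\left(-7 \right)}\right)^{2} = \left(\left(\frac{\sqrt{10}}{8}\right)^{3} - 13\right)^{2} = \left(\frac{5 \sqrt{10}}{256} - 13\right)^{2} = \left(-13 + \frac{5 \sqrt{10}}{256}\right)^{2}$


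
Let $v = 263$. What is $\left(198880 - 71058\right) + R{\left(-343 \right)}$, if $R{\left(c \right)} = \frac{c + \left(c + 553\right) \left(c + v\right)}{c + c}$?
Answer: $\frac{12529005}{98} \approx 1.2785 \cdot 10^{5}$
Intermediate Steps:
$R{\left(c \right)} = \frac{c + \left(263 + c\right) \left(553 + c\right)}{2 c}$ ($R{\left(c \right)} = \frac{c + \left(c + 553\right) \left(c + 263\right)}{c + c} = \frac{c + \left(553 + c\right) \left(263 + c\right)}{2 c} = \left(c + \left(263 + c\right) \left(553 + c\right)\right) \frac{1}{2 c} = \frac{c + \left(263 + c\right) \left(553 + c\right)}{2 c}$)
$\left(198880 - 71058\right) + R{\left(-343 \right)} = \left(198880 - 71058\right) + \frac{145439 - 343 \left(817 - 343\right)}{2 \left(-343\right)} = 127822 + \frac{1}{2} \left(- \frac{1}{343}\right) \left(145439 - 162582\right) = 127822 + \frac{1}{2} \left(- \frac{1}{343}\right) \left(-17143\right) = 127822 + \frac{2449}{98} = \frac{12529005}{98}$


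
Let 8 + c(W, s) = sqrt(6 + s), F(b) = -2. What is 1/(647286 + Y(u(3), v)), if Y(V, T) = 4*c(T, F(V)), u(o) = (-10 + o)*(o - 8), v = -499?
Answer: 1/647262 ≈ 1.5450e-6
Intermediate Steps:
u(o) = (-10 + o)*(-8 + o)
c(W, s) = -8 + sqrt(6 + s)
Y(V, T) = -24 (Y(V, T) = 4*(-8 + sqrt(6 - 2)) = 4*(-8 + sqrt(4)) = 4*(-8 + 2) = 4*(-6) = -24)
1/(647286 + Y(u(3), v)) = 1/(647286 - 24) = 1/647262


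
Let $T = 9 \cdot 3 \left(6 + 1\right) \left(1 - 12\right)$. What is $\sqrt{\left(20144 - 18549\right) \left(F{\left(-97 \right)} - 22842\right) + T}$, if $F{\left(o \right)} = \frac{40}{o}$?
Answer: $\frac{i \sqrt{342823752821}}{97} \approx 6036.2 i$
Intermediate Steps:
$T = -2079$ ($T = 27 \cdot 7 \left(-11\right) = 27 \left(-77\right) = -2079$)
$\sqrt{\left(20144 - 18549\right) \left(F{\left(-97 \right)} - 22842\right) + T} = \sqrt{\left(20144 - 18549\right) \left(\frac{40}{-97} - 22842\right) - 2079} = \sqrt{1595 \left(40 \left(- \frac{1}{97}\right) - 22842\right) - 2079} = \sqrt{1595 \left(- \frac{40}{97} - 22842\right) - 2079} = \sqrt{1595 \left(- \frac{2215714}{97}\right) - 2079} = \sqrt{- \frac{3534063830}{97} - 2079} = \sqrt{- \frac{3534265493}{97}} = \frac{i \sqrt{342823752821}}{97}$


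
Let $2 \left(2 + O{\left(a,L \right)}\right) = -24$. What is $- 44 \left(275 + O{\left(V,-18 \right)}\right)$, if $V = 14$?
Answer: $-11484$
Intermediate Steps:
$O{\left(a,L \right)} = -14$ ($O{\left(a,L \right)} = -2 + \frac{1}{2} \left(-24\right) = -2 - 12 = -14$)
$- 44 \left(275 + O{\left(V,-18 \right)}\right) = - 44 \left(275 - 14\right) = \left(-44\right) 261 = -11484$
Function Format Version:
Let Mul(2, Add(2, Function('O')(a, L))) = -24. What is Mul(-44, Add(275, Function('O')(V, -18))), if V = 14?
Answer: -11484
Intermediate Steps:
Function('O')(a, L) = -14 (Function('O')(a, L) = Add(-2, Mul(Rational(1, 2), -24)) = Add(-2, -12) = -14)
Mul(-44, Add(275, Function('O')(V, -18))) = Mul(-44, Add(275, -14)) = Mul(-44, 261) = -11484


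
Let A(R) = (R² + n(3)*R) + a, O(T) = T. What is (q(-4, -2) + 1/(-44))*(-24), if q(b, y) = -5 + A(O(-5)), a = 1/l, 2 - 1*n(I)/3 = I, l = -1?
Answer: -8970/11 ≈ -815.45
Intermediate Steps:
n(I) = 6 - 3*I
a = -1 (a = 1/(-1) = -1)
A(R) = -1 + R² - 3*R (A(R) = (R² + (6 - 3*3)*R) - 1 = (R² + (6 - 9)*R) - 1 = (R² - 3*R) - 1 = -1 + R² - 3*R)
q(b, y) = 34 (q(b, y) = -5 + (-1 + (-5)² - 3*(-5)) = -5 + (-1 + 25 + 15) = -5 + 39 = 34)
(q(-4, -2) + 1/(-44))*(-24) = (34 + 1/(-44))*(-24) = (34 - 1/44)*(-24) = (1495/44)*(-24) = -8970/11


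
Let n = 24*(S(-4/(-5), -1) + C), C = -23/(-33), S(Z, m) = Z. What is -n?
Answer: -1976/55 ≈ -35.927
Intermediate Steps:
C = 23/33 (C = -23*(-1/33) = 23/33 ≈ 0.69697)
n = 1976/55 (n = 24*(-4/(-5) + 23/33) = 24*(-4*(-1/5) + 23/33) = 24*(4/5 + 23/33) = 24*(247/165) = 1976/55 ≈ 35.927)
-n = -1*1976/55 = -1976/55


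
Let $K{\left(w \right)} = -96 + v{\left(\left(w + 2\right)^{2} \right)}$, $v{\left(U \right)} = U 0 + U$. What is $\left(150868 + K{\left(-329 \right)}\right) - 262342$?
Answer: $-4641$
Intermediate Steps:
$v{\left(U \right)} = U$ ($v{\left(U \right)} = 0 + U = U$)
$K{\left(w \right)} = -96 + \left(2 + w\right)^{2}$ ($K{\left(w \right)} = -96 + \left(w + 2\right)^{2} = -96 + \left(2 + w\right)^{2}$)
$\left(150868 + K{\left(-329 \right)}\right) - 262342 = \left(150868 - \left(96 - \left(2 - 329\right)^{2}\right)\right) - 262342 = \left(150868 - \left(96 - \left(-327\right)^{2}\right)\right) - 262342 = \left(150868 + \left(-96 + 106929\right)\right) - 262342 = \left(150868 + 106833\right) - 262342 = 257701 - 262342 = -4641$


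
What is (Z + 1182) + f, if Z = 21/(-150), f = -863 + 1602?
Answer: 96043/50 ≈ 1920.9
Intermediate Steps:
f = 739
Z = -7/50 (Z = 21*(-1/150) = -7/50 ≈ -0.14000)
(Z + 1182) + f = (-7/50 + 1182) + 739 = 59093/50 + 739 = 96043/50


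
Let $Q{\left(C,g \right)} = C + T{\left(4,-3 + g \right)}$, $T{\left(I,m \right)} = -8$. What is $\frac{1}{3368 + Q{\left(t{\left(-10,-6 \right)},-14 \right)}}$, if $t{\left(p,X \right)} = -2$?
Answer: $\frac{1}{3358} \approx 0.0002978$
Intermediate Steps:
$Q{\left(C,g \right)} = -8 + C$ ($Q{\left(C,g \right)} = C - 8 = -8 + C$)
$\frac{1}{3368 + Q{\left(t{\left(-10,-6 \right)},-14 \right)}} = \frac{1}{3368 - 10} = \frac{1}{3358}$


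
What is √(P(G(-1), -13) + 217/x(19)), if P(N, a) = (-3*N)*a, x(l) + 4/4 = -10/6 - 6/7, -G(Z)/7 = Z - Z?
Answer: 7*I*√6882/74 ≈ 7.8474*I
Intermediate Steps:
G(Z) = 0 (G(Z) = -7*(Z - Z) = -7*0 = 0)
x(l) = -74/21 (x(l) = -1 + (-10/6 - 6/7) = -1 + (-10*⅙ - 6*⅐) = -1 + (-5/3 - 6/7) = -1 - 53/21 = -74/21)
P(N, a) = -3*N*a
√(P(G(-1), -13) + 217/x(19)) = √(-3*0*(-13) + 217/(-74/21)) = √(0 + 217*(-21/74)) = √(0 - 4557/74) = √(-4557/74) = 7*I*√6882/74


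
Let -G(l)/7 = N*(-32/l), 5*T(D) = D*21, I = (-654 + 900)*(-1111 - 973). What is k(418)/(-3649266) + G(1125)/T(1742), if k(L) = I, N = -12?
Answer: 618739348/4414598175 ≈ 0.14016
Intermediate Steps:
I = -512664 (I = 246*(-2084) = -512664)
k(L) = -512664
T(D) = 21*D/5 (T(D) = (D*21)/5 = (21*D)/5 = 21*D/5)
G(l) = -2688/l (G(l) = -(-84)*(-32/l) = -2688/l)
k(418)/(-3649266) + G(1125)/T(1742) = -512664/(-3649266) + (-2688/1125)/(((21/5)*1742)) = -512664*(-1/3649266) + (-2688*1/1125)/(36582/5) = 85444/608211 - 896/375*5/36582 = 85444/608211 - 64/195975 = 618739348/4414598175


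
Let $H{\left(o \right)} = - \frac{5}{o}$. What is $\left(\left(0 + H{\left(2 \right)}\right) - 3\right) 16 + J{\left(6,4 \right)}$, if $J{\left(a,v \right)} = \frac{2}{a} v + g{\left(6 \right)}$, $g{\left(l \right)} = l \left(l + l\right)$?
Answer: $- \frac{44}{3} \approx -14.667$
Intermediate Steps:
$g{\left(l \right)} = 2 l^{2}$ ($g{\left(l \right)} = l 2 l = 2 l^{2}$)
$J{\left(a,v \right)} = 72 + \frac{2 v}{a}$ ($J{\left(a,v \right)} = \frac{2}{a} v + 2 \cdot 6^{2} = \frac{2 v}{a} + 2 \cdot 36 = \frac{2 v}{a} + 72 = 72 + \frac{2 v}{a}$)
$\left(\left(0 + H{\left(2 \right)}\right) - 3\right) 16 + J{\left(6,4 \right)} = \left(\left(0 - \frac{5}{2}\right) - 3\right) 16 + \left(72 + 2 \cdot 4 \cdot \frac{1}{6}\right) = \left(\left(0 - \frac{5}{2}\right) - 3\right) 16 + \left(72 + \frac{4}{3}\right) = \left(- \frac{5}{2} - 3\right) 16 + \frac{220}{3} = \left(- \frac{11}{2}\right) 16 + \frac{220}{3} = -88 + \frac{220}{3} = - \frac{44}{3}$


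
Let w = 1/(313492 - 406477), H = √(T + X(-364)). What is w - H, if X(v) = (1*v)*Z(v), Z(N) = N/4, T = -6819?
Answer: -1/92985 - √26305 ≈ -162.19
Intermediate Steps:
Z(N) = N/4 (Z(N) = N*(¼) = N/4)
X(v) = v²/4 (X(v) = (1*v)*(v/4) = v*(v/4) = v²/4)
H = √26305 (H = √(-6819 + (¼)*(-364)²) = √(-6819 + (¼)*132496) = √(-6819 + 33124) = √26305 ≈ 162.19)
w = -1/92985 (w = 1/(-92985) = -1/92985 ≈ -1.0754e-5)
w - H = -1/92985 - √26305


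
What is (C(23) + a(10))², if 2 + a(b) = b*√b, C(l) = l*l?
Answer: 278729 + 10540*√10 ≈ 3.1206e+5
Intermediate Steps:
C(l) = l²
a(b) = -2 + b^(3/2) (a(b) = -2 + b*√b = -2 + b^(3/2))
(C(23) + a(10))² = (23² + (-2 + 10^(3/2)))² = (529 + (-2 + 10*√10))² = (527 + 10*√10)²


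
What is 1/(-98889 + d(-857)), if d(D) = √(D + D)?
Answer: -98889/9779036035 - I*√1714/9779036035 ≈ -1.0112e-5 - 4.2336e-9*I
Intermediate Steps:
d(D) = √2*√D (d(D) = √(2*D) = √2*√D)
1/(-98889 + d(-857)) = 1/(-98889 + √2*√(-857)) = 1/(-98889 + √2*(I*√857)) = 1/(-98889 + I*√1714)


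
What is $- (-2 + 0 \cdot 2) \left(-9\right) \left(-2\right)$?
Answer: $36$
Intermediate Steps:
$- (-2 + 0 \cdot 2) \left(-9\right) \left(-2\right) = - (-2 + 0) \left(-9\right) \left(-2\right) = \left(-1\right) \left(-2\right) \left(-9\right) \left(-2\right) = 2 \left(-9\right) \left(-2\right) = \left(-18\right) \left(-2\right) = 36$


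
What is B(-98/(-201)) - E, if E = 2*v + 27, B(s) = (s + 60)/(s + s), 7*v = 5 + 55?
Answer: 1753/98 ≈ 17.888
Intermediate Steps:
v = 60/7 (v = (5 + 55)/7 = (⅐)*60 = 60/7 ≈ 8.5714)
B(s) = (60 + s)/(2*s) (B(s) = (60 + s)/((2*s)) = (60 + s)*(1/(2*s)) = (60 + s)/(2*s))
E = 309/7 (E = 2*(60/7) + 27 = 120/7 + 27 = 309/7 ≈ 44.143)
B(-98/(-201)) - E = (60 - 98/(-201))/(2*((-98/(-201)))) - 1*309/7 = (60 - 98*(-1/201))/(2*((-98*(-1/201)))) - 309/7 = (60 + 98/201)/(2*(98/201)) - 309/7 = (½)*(201/98)*(12158/201) - 309/7 = 6079/98 - 309/7 = 1753/98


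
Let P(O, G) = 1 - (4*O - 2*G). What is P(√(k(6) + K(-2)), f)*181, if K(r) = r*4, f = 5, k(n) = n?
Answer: 1991 - 724*I*√2 ≈ 1991.0 - 1023.9*I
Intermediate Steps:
K(r) = 4*r
P(O, G) = 1 - 4*O + 2*G (P(O, G) = 1 - (-2*G + 4*O) = 1 + (-4*O + 2*G) = 1 - 4*O + 2*G)
P(√(k(6) + K(-2)), f)*181 = (1 - 4*√(6 + 4*(-2)) + 2*5)*181 = (1 - 4*√(6 - 8) + 10)*181 = (1 - 4*I*√2 + 10)*181 = (11 - 4*I*√2)*181 = 1991 - 724*I*√2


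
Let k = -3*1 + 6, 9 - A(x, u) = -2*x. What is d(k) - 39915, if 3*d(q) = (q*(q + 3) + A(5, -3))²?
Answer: -118376/3 ≈ -39459.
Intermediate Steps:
A(x, u) = 9 + 2*x (A(x, u) = 9 - (-2)*x = 9 + 2*x)
k = 3 (k = -3 + 6 = 3)
d(q) = (19 + q*(3 + q))²/3 (d(q) = (q*(q + 3) + (9 + 2*5))²/3 = (q*(3 + q) + (9 + 10))²/3 = (q*(3 + q) + 19)²/3 = (19 + q*(3 + q))²/3)
d(k) - 39915 = (19 + 3² + 3*3)²/3 - 39915 = (19 + 9 + 9)²/3 - 39915 = (⅓)*37² - 39915 = (⅓)*1369 - 39915 = 1369/3 - 39915 = -118376/3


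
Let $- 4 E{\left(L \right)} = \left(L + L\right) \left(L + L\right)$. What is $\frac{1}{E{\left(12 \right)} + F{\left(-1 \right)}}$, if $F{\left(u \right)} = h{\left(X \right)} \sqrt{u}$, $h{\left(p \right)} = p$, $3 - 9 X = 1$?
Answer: $- \frac{2916}{419905} - \frac{9 i}{839810} \approx -0.0069444 - 1.0717 \cdot 10^{-5} i$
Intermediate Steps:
$X = \frac{2}{9}$ ($X = \frac{1}{3} - \frac{1}{9} = \frac{2}{9} \approx 0.22222$)
$F{\left(u \right)} = \frac{2 \sqrt{u}}{9}$
$E{\left(L \right)} = - L^{2}$ ($E{\left(L \right)} = - \frac{\left(L + L\right) \left(L + L\right)}{4} = - \frac{2 L 2 L}{4} = - \frac{4 L^{2}}{4} = - L^{2}$)
$\frac{1}{E{\left(12 \right)} + F{\left(-1 \right)}} = \frac{1}{- 12^{2} + \frac{2 \sqrt{-1}}{9}} = \frac{1}{\left(-1\right) 144 + \frac{2 i}{9}} = \frac{1}{-144 + \frac{2 i}{9}} = \frac{81 \left(-144 - \frac{2 i}{9}\right)}{1679620}$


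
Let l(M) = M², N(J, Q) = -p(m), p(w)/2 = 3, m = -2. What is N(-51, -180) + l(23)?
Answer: 523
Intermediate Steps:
p(w) = 6 (p(w) = 2*3 = 6)
N(J, Q) = -6 (N(J, Q) = -1*6 = -6)
N(-51, -180) + l(23) = -6 + 23² = -6 + 529 = 523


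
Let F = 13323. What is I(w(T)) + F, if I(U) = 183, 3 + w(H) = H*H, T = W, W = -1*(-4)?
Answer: 13506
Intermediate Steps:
W = 4
T = 4
w(H) = -3 + H² (w(H) = -3 + H*H = -3 + H²)
I(w(T)) + F = 183 + 13323 = 13506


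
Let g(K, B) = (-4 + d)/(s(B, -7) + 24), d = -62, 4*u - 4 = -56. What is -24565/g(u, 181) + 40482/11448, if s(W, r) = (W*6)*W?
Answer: 511898759839/6996 ≈ 7.3170e+7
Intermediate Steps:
u = -13 (u = 1 + (1/4)*(-56) = 1 - 14 = -13)
s(W, r) = 6*W**2 (s(W, r) = (6*W)*W = 6*W**2)
g(K, B) = -66/(24 + 6*B**2) (g(K, B) = (-4 - 62)/(6*B**2 + 24) = -66/(24 + 6*B**2))
-24565/g(u, 181) + 40482/11448 = -24565/((-11/(4 + 181**2))) + 40482/11448 = -24565/((-11/(4 + 32761))) + 40482*(1/11448) = -24565/((-11/32765)) + 2249/636 = -24565/((-11*1/32765)) + 2249/636 = -24565/(-11/32765) + 2249/636 = -24565*(-32765/11) + 2249/636 = 804872225/11 + 2249/636 = 511898759839/6996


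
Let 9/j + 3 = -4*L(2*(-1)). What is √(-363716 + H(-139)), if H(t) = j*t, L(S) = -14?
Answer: I*√1021744547/53 ≈ 603.11*I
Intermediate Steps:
j = 9/53 (j = 9/(-3 - 4*(-14)) = 9/(-3 + 56) = 9/53 ≈ 0.16981)
H(t) = 9*t/53
√(-363716 + H(-139)) = √(-363716 + (9/53)*(-139)) = √(-363716 - 1251/53) = √(-19278199/53) = I*√1021744547/53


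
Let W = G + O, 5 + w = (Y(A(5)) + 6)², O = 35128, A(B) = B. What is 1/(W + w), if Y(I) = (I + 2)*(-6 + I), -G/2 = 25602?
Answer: -1/16080 ≈ -6.2189e-5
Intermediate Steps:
G = -51204 (G = -2*25602 = -51204)
Y(I) = (-6 + I)*(2 + I) (Y(I) = (2 + I)*(-6 + I) = (-6 + I)*(2 + I))
w = -4 (w = -5 + ((-12 + 5² - 4*5) + 6)² = -5 + ((-12 + 25 - 20) + 6)² = -5 + (-7 + 6)² = -5 + (-1)² = -5 + 1 = -4)
W = -16076 (W = -51204 + 35128 = -16076)
1/(W + w) = 1/(-16076 - 4) = 1/(-16080) = -1/16080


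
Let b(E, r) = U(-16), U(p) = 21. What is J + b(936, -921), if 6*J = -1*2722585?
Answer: -2722459/6 ≈ -4.5374e+5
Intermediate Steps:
b(E, r) = 21
J = -2722585/6 (J = (-1*2722585)/6 = (⅙)*(-2722585) = -2722585/6 ≈ -4.5376e+5)
J + b(936, -921) = -2722585/6 + 21 = -2722459/6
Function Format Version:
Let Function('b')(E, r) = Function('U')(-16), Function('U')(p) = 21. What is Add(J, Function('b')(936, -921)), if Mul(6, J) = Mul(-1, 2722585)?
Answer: Rational(-2722459, 6) ≈ -4.5374e+5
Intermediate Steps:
Function('b')(E, r) = 21
J = Rational(-2722585, 6) (J = Mul(Rational(1, 6), Mul(-1, 2722585)) = Mul(Rational(1, 6), -2722585) = Rational(-2722585, 6) ≈ -4.5376e+5)
Add(J, Function('b')(936, -921)) = Add(Rational(-2722585, 6), 21) = Rational(-2722459, 6)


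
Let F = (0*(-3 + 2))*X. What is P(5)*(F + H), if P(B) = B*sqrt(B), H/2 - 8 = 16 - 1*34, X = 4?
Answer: -100*sqrt(5) ≈ -223.61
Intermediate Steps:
F = 0 (F = (0*(-3 + 2))*4 = (0*(-1))*4 = 0*4 = 0)
H = -20 (H = 16 + 2*(16 - 1*34) = 16 + 2*(16 - 34) = 16 + 2*(-18) = 16 - 36 = -20)
P(B) = B**(3/2)
P(5)*(F + H) = 5**(3/2)*(0 - 20) = (5*sqrt(5))*(-20) = -100*sqrt(5)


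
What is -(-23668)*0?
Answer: 0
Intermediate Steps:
-(-23668)*0 = -11834*0 = 0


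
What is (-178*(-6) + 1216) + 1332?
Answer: 3616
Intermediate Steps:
(-178*(-6) + 1216) + 1332 = (1068 + 1216) + 1332 = 2284 + 1332 = 3616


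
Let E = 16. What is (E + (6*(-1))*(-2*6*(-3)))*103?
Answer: -20600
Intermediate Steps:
(E + (6*(-1))*(-2*6*(-3)))*103 = (16 + (6*(-1))*(-2*6*(-3)))*103 = (16 - (-72)*(-3))*103 = (16 - 6*36)*103 = (16 - 216)*103 = -200*103 = -20600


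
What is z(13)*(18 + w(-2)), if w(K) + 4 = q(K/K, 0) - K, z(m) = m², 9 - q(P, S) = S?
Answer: 4225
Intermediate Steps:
q(P, S) = 9 - S
w(K) = 5 - K (w(K) = -4 + ((9 - 1*0) - K) = -4 + ((9 + 0) - K) = -4 + (9 - K) = 5 - K)
z(13)*(18 + w(-2)) = 13²*(18 + (5 - 1*(-2))) = 169*(18 + (5 + 2)) = 169*(18 + 7) = 169*25 = 4225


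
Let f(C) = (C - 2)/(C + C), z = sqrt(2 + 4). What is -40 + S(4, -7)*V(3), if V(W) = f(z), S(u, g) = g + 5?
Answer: -41 + sqrt(6)/3 ≈ -40.183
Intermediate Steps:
z = sqrt(6) ≈ 2.4495
S(u, g) = 5 + g
f(C) = (-2 + C)/(2*C) (f(C) = (-2 + C)/((2*C)) = (-2 + C)*(1/(2*C)) = (-2 + C)/(2*C))
V(W) = sqrt(6)*(-2 + sqrt(6))/12 (V(W) = (-2 + sqrt(6))/(2*(sqrt(6))) = (sqrt(6)/6)*(-2 + sqrt(6))/2 = sqrt(6)*(-2 + sqrt(6))/12)
-40 + S(4, -7)*V(3) = -40 + (5 - 7)*(1/2 - sqrt(6)/6) = -40 - 2*(1/2 - sqrt(6)/6) = -40 + (-1 + sqrt(6)/3) = -41 + sqrt(6)/3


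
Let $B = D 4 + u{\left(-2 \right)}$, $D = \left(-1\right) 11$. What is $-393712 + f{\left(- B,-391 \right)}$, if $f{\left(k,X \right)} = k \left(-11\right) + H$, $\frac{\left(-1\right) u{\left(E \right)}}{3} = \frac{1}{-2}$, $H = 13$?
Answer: $- \frac{788333}{2} \approx -3.9417 \cdot 10^{5}$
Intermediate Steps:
$u{\left(E \right)} = \frac{3}{2}$ ($u{\left(E \right)} = - \frac{3}{-2} = \left(-3\right) \left(- \frac{1}{2}\right) = \frac{3}{2}$)
$D = -11$
$B = - \frac{85}{2}$ ($B = \left(-11\right) 4 + \frac{3}{2} = -44 + \frac{3}{2} = - \frac{85}{2} \approx -42.5$)
$f{\left(k,X \right)} = 13 - 11 k$ ($f{\left(k,X \right)} = k \left(-11\right) + 13 = - 11 k + 13 = 13 - 11 k$)
$-393712 + f{\left(- B,-391 \right)} = -393712 + \left(13 - 11 \left(\left(-1\right) \left(- \frac{85}{2}\right)\right)\right) = -393712 + \left(13 - \frac{935}{2}\right) = -393712 - \frac{909}{2} = - \frac{788333}{2}$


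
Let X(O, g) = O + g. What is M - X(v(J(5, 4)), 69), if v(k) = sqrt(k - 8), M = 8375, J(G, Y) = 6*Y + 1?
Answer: 8306 - sqrt(17) ≈ 8301.9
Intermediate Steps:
J(G, Y) = 1 + 6*Y
v(k) = sqrt(-8 + k)
M - X(v(J(5, 4)), 69) = 8375 - (sqrt(-8 + (1 + 6*4)) + 69) = 8375 - (sqrt(-8 + (1 + 24)) + 69) = 8375 - (sqrt(-8 + 25) + 69) = 8375 - (sqrt(17) + 69) = 8375 - (69 + sqrt(17)) = 8375 + (-69 - sqrt(17)) = 8306 - sqrt(17)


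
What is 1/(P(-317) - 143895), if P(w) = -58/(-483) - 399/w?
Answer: -153111/22031696242 ≈ -6.9496e-6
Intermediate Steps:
P(w) = 58/483 - 399/w (P(w) = -58*(-1/483) - 399/w = 58/483 - 399/w)
1/(P(-317) - 143895) = 1/((58/483 - 399/(-317)) - 143895) = 1/((58/483 - 399*(-1/317)) - 143895) = 1/((58/483 + 399/317) - 143895) = 1/(211103/153111 - 143895) = 1/(-22031696242/153111) = -153111/22031696242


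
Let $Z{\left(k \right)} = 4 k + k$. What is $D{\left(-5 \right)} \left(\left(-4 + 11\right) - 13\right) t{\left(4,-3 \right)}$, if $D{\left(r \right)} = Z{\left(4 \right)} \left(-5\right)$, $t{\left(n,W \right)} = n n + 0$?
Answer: $9600$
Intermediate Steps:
$t{\left(n,W \right)} = n^{2}$ ($t{\left(n,W \right)} = n^{2} + 0 = n^{2}$)
$Z{\left(k \right)} = 5 k$
$D{\left(r \right)} = -100$ ($D{\left(r \right)} = 5 \cdot 4 \left(-5\right) = 20 \left(-5\right) = -100$)
$D{\left(-5 \right)} \left(\left(-4 + 11\right) - 13\right) t{\left(4,-3 \right)} = - 100 \left(\left(-4 + 11\right) - 13\right) 4^{2} = - 100 \left(7 - 13\right) 16 = \left(-100\right) \left(-6\right) 16 = 600 \cdot 16 = 9600$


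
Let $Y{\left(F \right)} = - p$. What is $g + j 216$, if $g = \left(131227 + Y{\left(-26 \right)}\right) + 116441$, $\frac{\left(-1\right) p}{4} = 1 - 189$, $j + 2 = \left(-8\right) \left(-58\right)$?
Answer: $346708$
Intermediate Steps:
$j = 462$ ($j = -2 - -464 = -2 + 464 = 462$)
$p = 752$ ($p = - 4 \left(1 - 189\right) = \left(-4\right) \left(-188\right) = 752$)
$Y{\left(F \right)} = -752$ ($Y{\left(F \right)} = \left(-1\right) 752 = -752$)
$g = 246916$ ($g = \left(131227 - 752\right) + 116441 = 130475 + 116441 = 246916$)
$g + j 216 = 246916 + 462 \cdot 216 = 246916 + 99792 = 346708$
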